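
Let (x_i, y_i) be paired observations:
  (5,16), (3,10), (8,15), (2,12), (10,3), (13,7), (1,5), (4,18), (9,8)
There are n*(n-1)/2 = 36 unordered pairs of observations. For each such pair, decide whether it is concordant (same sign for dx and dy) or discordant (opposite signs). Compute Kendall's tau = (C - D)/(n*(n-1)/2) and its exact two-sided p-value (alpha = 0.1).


Step 1: Enumerate the 36 unordered pairs (i,j) with i<j and classify each by sign(x_j-x_i) * sign(y_j-y_i).
  (1,2):dx=-2,dy=-6->C; (1,3):dx=+3,dy=-1->D; (1,4):dx=-3,dy=-4->C; (1,5):dx=+5,dy=-13->D
  (1,6):dx=+8,dy=-9->D; (1,7):dx=-4,dy=-11->C; (1,8):dx=-1,dy=+2->D; (1,9):dx=+4,dy=-8->D
  (2,3):dx=+5,dy=+5->C; (2,4):dx=-1,dy=+2->D; (2,5):dx=+7,dy=-7->D; (2,6):dx=+10,dy=-3->D
  (2,7):dx=-2,dy=-5->C; (2,8):dx=+1,dy=+8->C; (2,9):dx=+6,dy=-2->D; (3,4):dx=-6,dy=-3->C
  (3,5):dx=+2,dy=-12->D; (3,6):dx=+5,dy=-8->D; (3,7):dx=-7,dy=-10->C; (3,8):dx=-4,dy=+3->D
  (3,9):dx=+1,dy=-7->D; (4,5):dx=+8,dy=-9->D; (4,6):dx=+11,dy=-5->D; (4,7):dx=-1,dy=-7->C
  (4,8):dx=+2,dy=+6->C; (4,9):dx=+7,dy=-4->D; (5,6):dx=+3,dy=+4->C; (5,7):dx=-9,dy=+2->D
  (5,8):dx=-6,dy=+15->D; (5,9):dx=-1,dy=+5->D; (6,7):dx=-12,dy=-2->C; (6,8):dx=-9,dy=+11->D
  (6,9):dx=-4,dy=+1->D; (7,8):dx=+3,dy=+13->C; (7,9):dx=+8,dy=+3->C; (8,9):dx=+5,dy=-10->D
Step 2: C = 14, D = 22, total pairs = 36.
Step 3: tau = (C - D)/(n(n-1)/2) = (14 - 22)/36 = -0.222222.
Step 4: Exact two-sided p-value (enumerate n! = 362880 permutations of y under H0): p = 0.476709.
Step 5: alpha = 0.1. fail to reject H0.

tau_b = -0.2222 (C=14, D=22), p = 0.476709, fail to reject H0.


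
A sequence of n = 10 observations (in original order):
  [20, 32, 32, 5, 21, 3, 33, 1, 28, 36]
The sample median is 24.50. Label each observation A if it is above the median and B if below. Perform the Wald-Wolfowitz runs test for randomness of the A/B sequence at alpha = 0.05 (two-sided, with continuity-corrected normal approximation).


Step 1: Compute median = 24.50; label A = above, B = below.
Labels in order: BAABBBABAA  (n_A = 5, n_B = 5)
Step 2: Count runs R = 6.
Step 3: Under H0 (random ordering), E[R] = 2*n_A*n_B/(n_A+n_B) + 1 = 2*5*5/10 + 1 = 6.0000.
        Var[R] = 2*n_A*n_B*(2*n_A*n_B - n_A - n_B) / ((n_A+n_B)^2 * (n_A+n_B-1)) = 2000/900 = 2.2222.
        SD[R] = 1.4907.
Step 4: R = E[R], so z = 0 with no continuity correction.
Step 5: Two-sided p-value via normal approximation = 2*(1 - Phi(|z|)) = 1.000000.
Step 6: alpha = 0.05. fail to reject H0.

R = 6, z = 0.0000, p = 1.000000, fail to reject H0.


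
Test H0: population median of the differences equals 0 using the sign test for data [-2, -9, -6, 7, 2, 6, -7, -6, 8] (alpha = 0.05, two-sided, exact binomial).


Step 1: Discard zero differences. Original n = 9; n_eff = number of nonzero differences = 9.
Nonzero differences (with sign): -2, -9, -6, +7, +2, +6, -7, -6, +8
Step 2: Count signs: positive = 4, negative = 5.
Step 3: Under H0: P(positive) = 0.5, so the number of positives S ~ Bin(9, 0.5).
Step 4: Two-sided exact p-value = sum of Bin(9,0.5) probabilities at or below the observed probability = 1.000000.
Step 5: alpha = 0.05. fail to reject H0.

n_eff = 9, pos = 4, neg = 5, p = 1.000000, fail to reject H0.


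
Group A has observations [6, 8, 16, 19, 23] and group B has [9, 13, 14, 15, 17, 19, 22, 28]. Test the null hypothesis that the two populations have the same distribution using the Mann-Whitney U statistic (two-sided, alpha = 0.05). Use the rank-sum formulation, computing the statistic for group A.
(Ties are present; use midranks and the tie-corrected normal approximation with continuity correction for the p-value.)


Step 1: Combine and sort all 13 observations; assign midranks.
sorted (value, group): (6,X), (8,X), (9,Y), (13,Y), (14,Y), (15,Y), (16,X), (17,Y), (19,X), (19,Y), (22,Y), (23,X), (28,Y)
ranks: 6->1, 8->2, 9->3, 13->4, 14->5, 15->6, 16->7, 17->8, 19->9.5, 19->9.5, 22->11, 23->12, 28->13
Step 2: Rank sum for X: R1 = 1 + 2 + 7 + 9.5 + 12 = 31.5.
Step 3: U_X = R1 - n1(n1+1)/2 = 31.5 - 5*6/2 = 31.5 - 15 = 16.5.
       U_Y = n1*n2 - U_X = 40 - 16.5 = 23.5.
Step 4: Ties are present, so use the tie-corrected normal approximation (with continuity correction) for the p-value.
Step 5: p-value = 0.660111; compare to alpha = 0.05. fail to reject H0.

U_X = 16.5, p = 0.660111, fail to reject H0 at alpha = 0.05.


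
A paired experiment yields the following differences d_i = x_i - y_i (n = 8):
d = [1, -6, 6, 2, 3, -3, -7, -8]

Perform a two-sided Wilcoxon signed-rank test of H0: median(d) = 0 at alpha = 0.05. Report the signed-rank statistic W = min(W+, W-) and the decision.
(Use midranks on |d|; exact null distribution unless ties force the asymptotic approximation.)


Step 1: Drop any zero differences (none here) and take |d_i|.
|d| = [1, 6, 6, 2, 3, 3, 7, 8]
Step 2: Midrank |d_i| (ties get averaged ranks).
ranks: |1|->1, |6|->5.5, |6|->5.5, |2|->2, |3|->3.5, |3|->3.5, |7|->7, |8|->8
Step 3: Attach original signs; sum ranks with positive sign and with negative sign.
W+ = 1 + 5.5 + 2 + 3.5 = 12
W- = 5.5 + 3.5 + 7 + 8 = 24
(Check: W+ + W- = 36 should equal n(n+1)/2 = 36.)
Step 4: Test statistic W = min(W+, W-) = 12.
Step 5: Ties in |d|, so use the tie-corrected normal approximation.
        E[W] = n(n+1)/4 = 8*9/4 = 18.
        Tie groups: |d|=3 (t=2), |d|=6 (t=2); sum(t^3 - t) = 12.
        Var[W] = n(n+1)(2n+1)/24 - sum(t^3-t)/48 = 1224/24 - 12/48 = 50.75.
        z = (W - E[W]) / sqrt(Var[W]) = (12 - 18) / 7.1239 = -0.8422.
        Two-sided p = 2*Phi(z) = 0.399656.
Step 6: alpha = 0.05. fail to reject H0.

W+ = 12, W- = 24, W = min = 12, p = 0.399656, fail to reject H0.


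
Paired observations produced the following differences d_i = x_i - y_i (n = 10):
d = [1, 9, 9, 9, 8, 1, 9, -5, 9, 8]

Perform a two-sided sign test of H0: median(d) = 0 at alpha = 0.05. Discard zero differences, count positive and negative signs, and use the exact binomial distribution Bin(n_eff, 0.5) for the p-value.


Step 1: Discard zero differences. Original n = 10; n_eff = number of nonzero differences = 10.
Nonzero differences (with sign): +1, +9, +9, +9, +8, +1, +9, -5, +9, +8
Step 2: Count signs: positive = 9, negative = 1.
Step 3: Under H0: P(positive) = 0.5, so the number of positives S ~ Bin(10, 0.5).
Step 4: Two-sided exact p-value = sum of Bin(10,0.5) probabilities at or below the observed probability = 0.021484.
Step 5: alpha = 0.05. reject H0.

n_eff = 10, pos = 9, neg = 1, p = 0.021484, reject H0.


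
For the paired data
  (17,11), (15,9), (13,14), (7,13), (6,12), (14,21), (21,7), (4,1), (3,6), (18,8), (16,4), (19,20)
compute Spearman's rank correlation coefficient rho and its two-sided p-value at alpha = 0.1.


Step 1: Rank x and y separately (midranks; no ties here).
rank(x): 17->9, 15->7, 13->5, 7->4, 6->3, 14->6, 21->12, 4->2, 3->1, 18->10, 16->8, 19->11
rank(y): 11->7, 9->6, 14->10, 13->9, 12->8, 21->12, 7->4, 1->1, 6->3, 8->5, 4->2, 20->11
Step 2: d_i = R_x(i) - R_y(i); compute d_i^2.
  (9-7)^2=4, (7-6)^2=1, (5-10)^2=25, (4-9)^2=25, (3-8)^2=25, (6-12)^2=36, (12-4)^2=64, (2-1)^2=1, (1-3)^2=4, (10-5)^2=25, (8-2)^2=36, (11-11)^2=0
sum(d^2) = 246.
Step 3: rho = 1 - 6*246 / (12*(12^2 - 1)) = 1 - 1476/1716 = 0.139860.
Step 4: Under H0, t = rho * sqrt((n-2)/(1-rho^2)) = 0.4467 ~ t(10).
Step 5: Two-sided p-value from the t-distribution with 10 df = 0.664633.
Step 6: alpha = 0.1. fail to reject H0.

rho = 0.1399, p = 0.664633, fail to reject H0 at alpha = 0.1.


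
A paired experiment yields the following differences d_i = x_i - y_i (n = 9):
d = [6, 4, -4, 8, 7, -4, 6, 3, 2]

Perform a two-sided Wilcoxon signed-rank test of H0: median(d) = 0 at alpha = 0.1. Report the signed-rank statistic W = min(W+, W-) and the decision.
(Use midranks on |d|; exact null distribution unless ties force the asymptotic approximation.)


Step 1: Drop any zero differences (none here) and take |d_i|.
|d| = [6, 4, 4, 8, 7, 4, 6, 3, 2]
Step 2: Midrank |d_i| (ties get averaged ranks).
ranks: |6|->6.5, |4|->4, |4|->4, |8|->9, |7|->8, |4|->4, |6|->6.5, |3|->2, |2|->1
Step 3: Attach original signs; sum ranks with positive sign and with negative sign.
W+ = 6.5 + 4 + 9 + 8 + 6.5 + 2 + 1 = 37
W- = 4 + 4 = 8
(Check: W+ + W- = 45 should equal n(n+1)/2 = 45.)
Step 4: Test statistic W = min(W+, W-) = 8.
Step 5: Ties in |d|, so use the tie-corrected normal approximation.
        E[W] = n(n+1)/4 = 9*10/4 = 22.5.
        Tie groups: |d|=4 (t=3), |d|=6 (t=2); sum(t^3 - t) = 30.
        Var[W] = n(n+1)(2n+1)/24 - sum(t^3-t)/48 = 1710/24 - 30/48 = 70.625.
        z = (W - E[W]) / sqrt(Var[W]) = (8 - 22.5) / 8.4039 = -1.7254.
        Two-sided p = 2*Phi(z) = 0.084456.
Step 6: alpha = 0.1. reject H0.

W+ = 37, W- = 8, W = min = 8, p = 0.084456, reject H0.


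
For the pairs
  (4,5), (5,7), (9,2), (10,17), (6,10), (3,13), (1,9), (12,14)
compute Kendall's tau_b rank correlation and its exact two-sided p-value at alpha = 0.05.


Step 1: Enumerate the 28 unordered pairs (i,j) with i<j and classify each by sign(x_j-x_i) * sign(y_j-y_i).
  (1,2):dx=+1,dy=+2->C; (1,3):dx=+5,dy=-3->D; (1,4):dx=+6,dy=+12->C; (1,5):dx=+2,dy=+5->C
  (1,6):dx=-1,dy=+8->D; (1,7):dx=-3,dy=+4->D; (1,8):dx=+8,dy=+9->C; (2,3):dx=+4,dy=-5->D
  (2,4):dx=+5,dy=+10->C; (2,5):dx=+1,dy=+3->C; (2,6):dx=-2,dy=+6->D; (2,7):dx=-4,dy=+2->D
  (2,8):dx=+7,dy=+7->C; (3,4):dx=+1,dy=+15->C; (3,5):dx=-3,dy=+8->D; (3,6):dx=-6,dy=+11->D
  (3,7):dx=-8,dy=+7->D; (3,8):dx=+3,dy=+12->C; (4,5):dx=-4,dy=-7->C; (4,6):dx=-7,dy=-4->C
  (4,7):dx=-9,dy=-8->C; (4,8):dx=+2,dy=-3->D; (5,6):dx=-3,dy=+3->D; (5,7):dx=-5,dy=-1->C
  (5,8):dx=+6,dy=+4->C; (6,7):dx=-2,dy=-4->C; (6,8):dx=+9,dy=+1->C; (7,8):dx=+11,dy=+5->C
Step 2: C = 17, D = 11, total pairs = 28.
Step 3: tau = (C - D)/(n(n-1)/2) = (17 - 11)/28 = 0.214286.
Step 4: Exact two-sided p-value (enumerate n! = 40320 permutations of y under H0): p = 0.548413.
Step 5: alpha = 0.05. fail to reject H0.

tau_b = 0.2143 (C=17, D=11), p = 0.548413, fail to reject H0.


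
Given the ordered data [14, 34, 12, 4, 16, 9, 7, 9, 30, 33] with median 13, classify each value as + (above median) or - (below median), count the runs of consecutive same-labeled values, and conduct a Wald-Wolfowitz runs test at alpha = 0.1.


Step 1: Compute median = 13; label A = above, B = below.
Labels in order: AABBABBBAA  (n_A = 5, n_B = 5)
Step 2: Count runs R = 5.
Step 3: Under H0 (random ordering), E[R] = 2*n_A*n_B/(n_A+n_B) + 1 = 2*5*5/10 + 1 = 6.0000.
        Var[R] = 2*n_A*n_B*(2*n_A*n_B - n_A - n_B) / ((n_A+n_B)^2 * (n_A+n_B-1)) = 2000/900 = 2.2222.
        SD[R] = 1.4907.
Step 4: Continuity-corrected z = (R + 0.5 - E[R]) / SD[R] = (5 + 0.5 - 6.0000) / 1.4907 = -0.3354.
Step 5: Two-sided p-value via normal approximation = 2*(1 - Phi(|z|)) = 0.737316.
Step 6: alpha = 0.1. fail to reject H0.

R = 5, z = -0.3354, p = 0.737316, fail to reject H0.


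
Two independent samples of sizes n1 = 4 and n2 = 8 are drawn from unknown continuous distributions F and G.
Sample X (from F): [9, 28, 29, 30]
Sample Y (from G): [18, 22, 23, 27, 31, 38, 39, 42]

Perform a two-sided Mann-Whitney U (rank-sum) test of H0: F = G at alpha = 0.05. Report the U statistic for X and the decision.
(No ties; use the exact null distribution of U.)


Step 1: Combine and sort all 12 observations; assign midranks.
sorted (value, group): (9,X), (18,Y), (22,Y), (23,Y), (27,Y), (28,X), (29,X), (30,X), (31,Y), (38,Y), (39,Y), (42,Y)
ranks: 9->1, 18->2, 22->3, 23->4, 27->5, 28->6, 29->7, 30->8, 31->9, 38->10, 39->11, 42->12
Step 2: Rank sum for X: R1 = 1 + 6 + 7 + 8 = 22.
Step 3: U_X = R1 - n1(n1+1)/2 = 22 - 4*5/2 = 22 - 10 = 12.
       U_Y = n1*n2 - U_X = 32 - 12 = 20.
Step 4: No ties, so the exact null distribution of U (based on enumerating the C(12,4) = 495 equally likely rank assignments) gives the two-sided p-value.
Step 5: p-value = 0.569697; compare to alpha = 0.05. fail to reject H0.

U_X = 12, p = 0.569697, fail to reject H0 at alpha = 0.05.


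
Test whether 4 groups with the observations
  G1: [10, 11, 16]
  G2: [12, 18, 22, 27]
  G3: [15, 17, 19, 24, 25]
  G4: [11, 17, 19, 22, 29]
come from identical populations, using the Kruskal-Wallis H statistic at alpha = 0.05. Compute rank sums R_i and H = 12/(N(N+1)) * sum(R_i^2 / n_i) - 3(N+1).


Step 1: Combine all N = 17 observations and assign midranks.
sorted (value, group, rank): (10,G1,1), (11,G1,2.5), (11,G4,2.5), (12,G2,4), (15,G3,5), (16,G1,6), (17,G3,7.5), (17,G4,7.5), (18,G2,9), (19,G3,10.5), (19,G4,10.5), (22,G2,12.5), (22,G4,12.5), (24,G3,14), (25,G3,15), (27,G2,16), (29,G4,17)
Step 2: Sum ranks within each group.
R_1 = 9.5 (n_1 = 3)
R_2 = 41.5 (n_2 = 4)
R_3 = 52 (n_3 = 5)
R_4 = 50 (n_4 = 5)
Step 3: H = 12/(N(N+1)) * sum(R_i^2/n_i) - 3(N+1)
     = 12/(17*18) * (9.5^2/3 + 41.5^2/4 + 52^2/5 + 50^2/5) - 3*18
     = 0.039216 * 1501.45 - 54
     = 4.880229.
Step 4: Ties present; correction factor C = 1 - 24/(17^3 - 17) = 0.995098. Corrected H = 4.880229 / 0.995098 = 4.904269.
Step 5: Under H0, H ~ chi^2(3); p-value = 0.178943.
Step 6: alpha = 0.05. fail to reject H0.

H = 4.9043, df = 3, p = 0.178943, fail to reject H0.


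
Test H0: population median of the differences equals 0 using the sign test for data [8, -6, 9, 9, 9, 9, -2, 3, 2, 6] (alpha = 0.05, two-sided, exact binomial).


Step 1: Discard zero differences. Original n = 10; n_eff = number of nonzero differences = 10.
Nonzero differences (with sign): +8, -6, +9, +9, +9, +9, -2, +3, +2, +6
Step 2: Count signs: positive = 8, negative = 2.
Step 3: Under H0: P(positive) = 0.5, so the number of positives S ~ Bin(10, 0.5).
Step 4: Two-sided exact p-value = sum of Bin(10,0.5) probabilities at or below the observed probability = 0.109375.
Step 5: alpha = 0.05. fail to reject H0.

n_eff = 10, pos = 8, neg = 2, p = 0.109375, fail to reject H0.


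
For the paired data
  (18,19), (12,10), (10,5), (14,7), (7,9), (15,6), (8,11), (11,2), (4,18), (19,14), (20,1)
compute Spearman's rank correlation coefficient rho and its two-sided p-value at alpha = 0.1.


Step 1: Rank x and y separately (midranks; no ties here).
rank(x): 18->9, 12->6, 10->4, 14->7, 7->2, 15->8, 8->3, 11->5, 4->1, 19->10, 20->11
rank(y): 19->11, 10->7, 5->3, 7->5, 9->6, 6->4, 11->8, 2->2, 18->10, 14->9, 1->1
Step 2: d_i = R_x(i) - R_y(i); compute d_i^2.
  (9-11)^2=4, (6-7)^2=1, (4-3)^2=1, (7-5)^2=4, (2-6)^2=16, (8-4)^2=16, (3-8)^2=25, (5-2)^2=9, (1-10)^2=81, (10-9)^2=1, (11-1)^2=100
sum(d^2) = 258.
Step 3: rho = 1 - 6*258 / (11*(11^2 - 1)) = 1 - 1548/1320 = -0.172727.
Step 4: Under H0, t = rho * sqrt((n-2)/(1-rho^2)) = -0.5261 ~ t(9).
Step 5: Two-sided p-value from the t-distribution with 9 df = 0.611542.
Step 6: alpha = 0.1. fail to reject H0.

rho = -0.1727, p = 0.611542, fail to reject H0 at alpha = 0.1.


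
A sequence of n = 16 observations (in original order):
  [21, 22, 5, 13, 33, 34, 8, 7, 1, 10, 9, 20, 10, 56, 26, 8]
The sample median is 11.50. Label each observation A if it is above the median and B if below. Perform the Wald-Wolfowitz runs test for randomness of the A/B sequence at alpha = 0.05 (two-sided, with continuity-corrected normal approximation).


Step 1: Compute median = 11.50; label A = above, B = below.
Labels in order: AABAAABBBBBABAAB  (n_A = 8, n_B = 8)
Step 2: Count runs R = 8.
Step 3: Under H0 (random ordering), E[R] = 2*n_A*n_B/(n_A+n_B) + 1 = 2*8*8/16 + 1 = 9.0000.
        Var[R] = 2*n_A*n_B*(2*n_A*n_B - n_A - n_B) / ((n_A+n_B)^2 * (n_A+n_B-1)) = 14336/3840 = 3.7333.
        SD[R] = 1.9322.
Step 4: Continuity-corrected z = (R + 0.5 - E[R]) / SD[R] = (8 + 0.5 - 9.0000) / 1.9322 = -0.2588.
Step 5: Two-sided p-value via normal approximation = 2*(1 - Phi(|z|)) = 0.795809.
Step 6: alpha = 0.05. fail to reject H0.

R = 8, z = -0.2588, p = 0.795809, fail to reject H0.


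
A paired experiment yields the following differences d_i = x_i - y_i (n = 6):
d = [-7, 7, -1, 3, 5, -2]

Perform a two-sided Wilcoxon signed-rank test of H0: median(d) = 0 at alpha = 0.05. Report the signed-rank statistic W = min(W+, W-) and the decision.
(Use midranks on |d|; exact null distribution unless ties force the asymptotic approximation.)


Step 1: Drop any zero differences (none here) and take |d_i|.
|d| = [7, 7, 1, 3, 5, 2]
Step 2: Midrank |d_i| (ties get averaged ranks).
ranks: |7|->5.5, |7|->5.5, |1|->1, |3|->3, |5|->4, |2|->2
Step 3: Attach original signs; sum ranks with positive sign and with negative sign.
W+ = 5.5 + 3 + 4 = 12.5
W- = 5.5 + 1 + 2 = 8.5
(Check: W+ + W- = 21 should equal n(n+1)/2 = 21.)
Step 4: Test statistic W = min(W+, W-) = 8.5.
Step 5: Ties in |d|, so use the tie-corrected normal approximation.
        E[W] = n(n+1)/4 = 6*7/4 = 10.5.
        Tie groups: |d|=7 (t=2); sum(t^3 - t) = 6.
        Var[W] = n(n+1)(2n+1)/24 - sum(t^3-t)/48 = 546/24 - 6/48 = 22.625.
        z = (W - E[W]) / sqrt(Var[W]) = (8.5 - 10.5) / 4.7566 = -0.4205.
        Two-sided p = 2*Phi(z) = 0.674142.
Step 6: alpha = 0.05. fail to reject H0.

W+ = 12.5, W- = 8.5, W = min = 8.5, p = 0.674142, fail to reject H0.


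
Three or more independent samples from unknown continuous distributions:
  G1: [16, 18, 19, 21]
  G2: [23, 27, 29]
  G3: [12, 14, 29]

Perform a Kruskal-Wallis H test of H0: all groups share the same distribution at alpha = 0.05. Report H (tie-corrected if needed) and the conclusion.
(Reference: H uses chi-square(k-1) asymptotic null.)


Step 1: Combine all N = 10 observations and assign midranks.
sorted (value, group, rank): (12,G3,1), (14,G3,2), (16,G1,3), (18,G1,4), (19,G1,5), (21,G1,6), (23,G2,7), (27,G2,8), (29,G2,9.5), (29,G3,9.5)
Step 2: Sum ranks within each group.
R_1 = 18 (n_1 = 4)
R_2 = 24.5 (n_2 = 3)
R_3 = 12.5 (n_3 = 3)
Step 3: H = 12/(N(N+1)) * sum(R_i^2/n_i) - 3(N+1)
     = 12/(10*11) * (18^2/4 + 24.5^2/3 + 12.5^2/3) - 3*11
     = 0.109091 * 333.167 - 33
     = 3.345455.
Step 4: Ties present; correction factor C = 1 - 6/(10^3 - 10) = 0.993939. Corrected H = 3.345455 / 0.993939 = 3.365854.
Step 5: Under H0, H ~ chi^2(2); p-value = 0.185829.
Step 6: alpha = 0.05. fail to reject H0.

H = 3.3659, df = 2, p = 0.185829, fail to reject H0.


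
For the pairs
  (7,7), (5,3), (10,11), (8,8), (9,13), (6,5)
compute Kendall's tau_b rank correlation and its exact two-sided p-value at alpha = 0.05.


Step 1: Enumerate the 15 unordered pairs (i,j) with i<j and classify each by sign(x_j-x_i) * sign(y_j-y_i).
  (1,2):dx=-2,dy=-4->C; (1,3):dx=+3,dy=+4->C; (1,4):dx=+1,dy=+1->C; (1,5):dx=+2,dy=+6->C
  (1,6):dx=-1,dy=-2->C; (2,3):dx=+5,dy=+8->C; (2,4):dx=+3,dy=+5->C; (2,5):dx=+4,dy=+10->C
  (2,6):dx=+1,dy=+2->C; (3,4):dx=-2,dy=-3->C; (3,5):dx=-1,dy=+2->D; (3,6):dx=-4,dy=-6->C
  (4,5):dx=+1,dy=+5->C; (4,6):dx=-2,dy=-3->C; (5,6):dx=-3,dy=-8->C
Step 2: C = 14, D = 1, total pairs = 15.
Step 3: tau = (C - D)/(n(n-1)/2) = (14 - 1)/15 = 0.866667.
Step 4: Exact two-sided p-value (enumerate n! = 720 permutations of y under H0): p = 0.016667.
Step 5: alpha = 0.05. reject H0.

tau_b = 0.8667 (C=14, D=1), p = 0.016667, reject H0.


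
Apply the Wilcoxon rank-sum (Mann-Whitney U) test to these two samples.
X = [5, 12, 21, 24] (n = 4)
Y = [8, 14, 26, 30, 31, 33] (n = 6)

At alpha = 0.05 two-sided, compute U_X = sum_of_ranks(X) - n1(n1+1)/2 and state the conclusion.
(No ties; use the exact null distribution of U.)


Step 1: Combine and sort all 10 observations; assign midranks.
sorted (value, group): (5,X), (8,Y), (12,X), (14,Y), (21,X), (24,X), (26,Y), (30,Y), (31,Y), (33,Y)
ranks: 5->1, 8->2, 12->3, 14->4, 21->5, 24->6, 26->7, 30->8, 31->9, 33->10
Step 2: Rank sum for X: R1 = 1 + 3 + 5 + 6 = 15.
Step 3: U_X = R1 - n1(n1+1)/2 = 15 - 4*5/2 = 15 - 10 = 5.
       U_Y = n1*n2 - U_X = 24 - 5 = 19.
Step 4: No ties, so the exact null distribution of U (based on enumerating the C(10,4) = 210 equally likely rank assignments) gives the two-sided p-value.
Step 5: p-value = 0.171429; compare to alpha = 0.05. fail to reject H0.

U_X = 5, p = 0.171429, fail to reject H0 at alpha = 0.05.


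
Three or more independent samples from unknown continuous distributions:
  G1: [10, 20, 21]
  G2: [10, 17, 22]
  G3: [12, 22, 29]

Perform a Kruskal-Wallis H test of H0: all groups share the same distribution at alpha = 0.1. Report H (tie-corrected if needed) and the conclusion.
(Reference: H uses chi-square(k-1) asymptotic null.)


Step 1: Combine all N = 9 observations and assign midranks.
sorted (value, group, rank): (10,G1,1.5), (10,G2,1.5), (12,G3,3), (17,G2,4), (20,G1,5), (21,G1,6), (22,G2,7.5), (22,G3,7.5), (29,G3,9)
Step 2: Sum ranks within each group.
R_1 = 12.5 (n_1 = 3)
R_2 = 13 (n_2 = 3)
R_3 = 19.5 (n_3 = 3)
Step 3: H = 12/(N(N+1)) * sum(R_i^2/n_i) - 3(N+1)
     = 12/(9*10) * (12.5^2/3 + 13^2/3 + 19.5^2/3) - 3*10
     = 0.133333 * 235.167 - 30
     = 1.355556.
Step 4: Ties present; correction factor C = 1 - 12/(9^3 - 9) = 0.983333. Corrected H = 1.355556 / 0.983333 = 1.378531.
Step 5: Under H0, H ~ chi^2(2); p-value = 0.501945.
Step 6: alpha = 0.1. fail to reject H0.

H = 1.3785, df = 2, p = 0.501945, fail to reject H0.


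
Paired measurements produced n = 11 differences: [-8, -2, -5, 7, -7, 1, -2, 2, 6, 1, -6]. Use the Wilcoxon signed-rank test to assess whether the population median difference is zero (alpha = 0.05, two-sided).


Step 1: Drop any zero differences (none here) and take |d_i|.
|d| = [8, 2, 5, 7, 7, 1, 2, 2, 6, 1, 6]
Step 2: Midrank |d_i| (ties get averaged ranks).
ranks: |8|->11, |2|->4, |5|->6, |7|->9.5, |7|->9.5, |1|->1.5, |2|->4, |2|->4, |6|->7.5, |1|->1.5, |6|->7.5
Step 3: Attach original signs; sum ranks with positive sign and with negative sign.
W+ = 9.5 + 1.5 + 4 + 7.5 + 1.5 = 24
W- = 11 + 4 + 6 + 9.5 + 4 + 7.5 = 42
(Check: W+ + W- = 66 should equal n(n+1)/2 = 66.)
Step 4: Test statistic W = min(W+, W-) = 24.
Step 5: Ties in |d|, so use the tie-corrected normal approximation.
        E[W] = n(n+1)/4 = 11*12/4 = 33.
        Tie groups: |d|=1 (t=2), |d|=2 (t=3), |d|=6 (t=2), |d|=7 (t=2); sum(t^3 - t) = 42.
        Var[W] = n(n+1)(2n+1)/24 - sum(t^3-t)/48 = 3036/24 - 42/48 = 125.625.
        z = (W - E[W]) / sqrt(Var[W]) = (24 - 33) / 11.2083 = -0.8030.
        Two-sided p = 2*Phi(z) = 0.421987.
Step 6: alpha = 0.05. fail to reject H0.

W+ = 24, W- = 42, W = min = 24, p = 0.421987, fail to reject H0.


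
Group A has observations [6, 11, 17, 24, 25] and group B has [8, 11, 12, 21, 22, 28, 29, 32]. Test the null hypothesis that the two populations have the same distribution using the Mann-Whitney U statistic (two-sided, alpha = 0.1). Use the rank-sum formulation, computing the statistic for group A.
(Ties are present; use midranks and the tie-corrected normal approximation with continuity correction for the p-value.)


Step 1: Combine and sort all 13 observations; assign midranks.
sorted (value, group): (6,X), (8,Y), (11,X), (11,Y), (12,Y), (17,X), (21,Y), (22,Y), (24,X), (25,X), (28,Y), (29,Y), (32,Y)
ranks: 6->1, 8->2, 11->3.5, 11->3.5, 12->5, 17->6, 21->7, 22->8, 24->9, 25->10, 28->11, 29->12, 32->13
Step 2: Rank sum for X: R1 = 1 + 3.5 + 6 + 9 + 10 = 29.5.
Step 3: U_X = R1 - n1(n1+1)/2 = 29.5 - 5*6/2 = 29.5 - 15 = 14.5.
       U_Y = n1*n2 - U_X = 40 - 14.5 = 25.5.
Step 4: Ties are present, so use the tie-corrected normal approximation (with continuity correction) for the p-value.
Step 5: p-value = 0.463600; compare to alpha = 0.1. fail to reject H0.

U_X = 14.5, p = 0.463600, fail to reject H0 at alpha = 0.1.


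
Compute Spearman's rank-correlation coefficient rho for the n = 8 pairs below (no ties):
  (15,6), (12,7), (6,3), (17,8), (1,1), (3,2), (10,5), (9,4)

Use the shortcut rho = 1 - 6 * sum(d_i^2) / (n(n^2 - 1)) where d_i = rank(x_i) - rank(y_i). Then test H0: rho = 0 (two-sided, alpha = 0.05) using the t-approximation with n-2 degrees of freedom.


Step 1: Rank x and y separately (midranks; no ties here).
rank(x): 15->7, 12->6, 6->3, 17->8, 1->1, 3->2, 10->5, 9->4
rank(y): 6->6, 7->7, 3->3, 8->8, 1->1, 2->2, 5->5, 4->4
Step 2: d_i = R_x(i) - R_y(i); compute d_i^2.
  (7-6)^2=1, (6-7)^2=1, (3-3)^2=0, (8-8)^2=0, (1-1)^2=0, (2-2)^2=0, (5-5)^2=0, (4-4)^2=0
sum(d^2) = 2.
Step 3: rho = 1 - 6*2 / (8*(8^2 - 1)) = 1 - 12/504 = 0.976190.
Step 4: Under H0, t = rho * sqrt((n-2)/(1-rho^2)) = 11.0235 ~ t(6).
Step 5: Two-sided p-value from the t-distribution with 6 df = 0.000033.
Step 6: alpha = 0.05. reject H0.

rho = 0.9762, p = 0.000033, reject H0 at alpha = 0.05.


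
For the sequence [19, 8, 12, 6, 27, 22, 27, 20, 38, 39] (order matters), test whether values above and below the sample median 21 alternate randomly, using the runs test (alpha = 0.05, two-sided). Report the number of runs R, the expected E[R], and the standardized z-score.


Step 1: Compute median = 21; label A = above, B = below.
Labels in order: BBBBAAABAA  (n_A = 5, n_B = 5)
Step 2: Count runs R = 4.
Step 3: Under H0 (random ordering), E[R] = 2*n_A*n_B/(n_A+n_B) + 1 = 2*5*5/10 + 1 = 6.0000.
        Var[R] = 2*n_A*n_B*(2*n_A*n_B - n_A - n_B) / ((n_A+n_B)^2 * (n_A+n_B-1)) = 2000/900 = 2.2222.
        SD[R] = 1.4907.
Step 4: Continuity-corrected z = (R + 0.5 - E[R]) / SD[R] = (4 + 0.5 - 6.0000) / 1.4907 = -1.0062.
Step 5: Two-sided p-value via normal approximation = 2*(1 - Phi(|z|)) = 0.314305.
Step 6: alpha = 0.05. fail to reject H0.

R = 4, z = -1.0062, p = 0.314305, fail to reject H0.


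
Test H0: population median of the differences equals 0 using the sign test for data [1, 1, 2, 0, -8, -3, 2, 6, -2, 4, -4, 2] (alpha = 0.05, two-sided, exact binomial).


Step 1: Discard zero differences. Original n = 12; n_eff = number of nonzero differences = 11.
Nonzero differences (with sign): +1, +1, +2, -8, -3, +2, +6, -2, +4, -4, +2
Step 2: Count signs: positive = 7, negative = 4.
Step 3: Under H0: P(positive) = 0.5, so the number of positives S ~ Bin(11, 0.5).
Step 4: Two-sided exact p-value = sum of Bin(11,0.5) probabilities at or below the observed probability = 0.548828.
Step 5: alpha = 0.05. fail to reject H0.

n_eff = 11, pos = 7, neg = 4, p = 0.548828, fail to reject H0.


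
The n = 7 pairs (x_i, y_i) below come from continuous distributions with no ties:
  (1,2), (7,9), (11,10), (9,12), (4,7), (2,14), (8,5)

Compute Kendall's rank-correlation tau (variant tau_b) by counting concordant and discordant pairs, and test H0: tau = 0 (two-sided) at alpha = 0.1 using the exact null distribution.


Step 1: Enumerate the 21 unordered pairs (i,j) with i<j and classify each by sign(x_j-x_i) * sign(y_j-y_i).
  (1,2):dx=+6,dy=+7->C; (1,3):dx=+10,dy=+8->C; (1,4):dx=+8,dy=+10->C; (1,5):dx=+3,dy=+5->C
  (1,6):dx=+1,dy=+12->C; (1,7):dx=+7,dy=+3->C; (2,3):dx=+4,dy=+1->C; (2,4):dx=+2,dy=+3->C
  (2,5):dx=-3,dy=-2->C; (2,6):dx=-5,dy=+5->D; (2,7):dx=+1,dy=-4->D; (3,4):dx=-2,dy=+2->D
  (3,5):dx=-7,dy=-3->C; (3,6):dx=-9,dy=+4->D; (3,7):dx=-3,dy=-5->C; (4,5):dx=-5,dy=-5->C
  (4,6):dx=-7,dy=+2->D; (4,7):dx=-1,dy=-7->C; (5,6):dx=-2,dy=+7->D; (5,7):dx=+4,dy=-2->D
  (6,7):dx=+6,dy=-9->D
Step 2: C = 13, D = 8, total pairs = 21.
Step 3: tau = (C - D)/(n(n-1)/2) = (13 - 8)/21 = 0.238095.
Step 4: Exact two-sided p-value (enumerate n! = 5040 permutations of y under H0): p = 0.561905.
Step 5: alpha = 0.1. fail to reject H0.

tau_b = 0.2381 (C=13, D=8), p = 0.561905, fail to reject H0.


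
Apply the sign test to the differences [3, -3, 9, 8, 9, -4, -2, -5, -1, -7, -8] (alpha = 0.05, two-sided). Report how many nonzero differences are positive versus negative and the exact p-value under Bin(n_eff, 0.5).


Step 1: Discard zero differences. Original n = 11; n_eff = number of nonzero differences = 11.
Nonzero differences (with sign): +3, -3, +9, +8, +9, -4, -2, -5, -1, -7, -8
Step 2: Count signs: positive = 4, negative = 7.
Step 3: Under H0: P(positive) = 0.5, so the number of positives S ~ Bin(11, 0.5).
Step 4: Two-sided exact p-value = sum of Bin(11,0.5) probabilities at or below the observed probability = 0.548828.
Step 5: alpha = 0.05. fail to reject H0.

n_eff = 11, pos = 4, neg = 7, p = 0.548828, fail to reject H0.


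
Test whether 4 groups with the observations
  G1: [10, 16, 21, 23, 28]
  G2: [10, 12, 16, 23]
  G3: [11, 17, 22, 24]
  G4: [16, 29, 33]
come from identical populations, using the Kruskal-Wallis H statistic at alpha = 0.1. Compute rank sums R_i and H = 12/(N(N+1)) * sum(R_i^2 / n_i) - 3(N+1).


Step 1: Combine all N = 16 observations and assign midranks.
sorted (value, group, rank): (10,G1,1.5), (10,G2,1.5), (11,G3,3), (12,G2,4), (16,G1,6), (16,G2,6), (16,G4,6), (17,G3,8), (21,G1,9), (22,G3,10), (23,G1,11.5), (23,G2,11.5), (24,G3,13), (28,G1,14), (29,G4,15), (33,G4,16)
Step 2: Sum ranks within each group.
R_1 = 42 (n_1 = 5)
R_2 = 23 (n_2 = 4)
R_3 = 34 (n_3 = 4)
R_4 = 37 (n_4 = 3)
Step 3: H = 12/(N(N+1)) * sum(R_i^2/n_i) - 3(N+1)
     = 12/(16*17) * (42^2/5 + 23^2/4 + 34^2/4 + 37^2/3) - 3*17
     = 0.044118 * 1230.38 - 51
     = 3.281618.
Step 4: Ties present; correction factor C = 1 - 36/(16^3 - 16) = 0.991176. Corrected H = 3.281618 / 0.991176 = 3.310831.
Step 5: Under H0, H ~ chi^2(3); p-value = 0.346138.
Step 6: alpha = 0.1. fail to reject H0.

H = 3.3108, df = 3, p = 0.346138, fail to reject H0.


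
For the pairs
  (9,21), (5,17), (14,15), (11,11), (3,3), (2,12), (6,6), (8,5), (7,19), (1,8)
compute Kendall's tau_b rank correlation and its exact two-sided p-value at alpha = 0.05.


Step 1: Enumerate the 45 unordered pairs (i,j) with i<j and classify each by sign(x_j-x_i) * sign(y_j-y_i).
  (1,2):dx=-4,dy=-4->C; (1,3):dx=+5,dy=-6->D; (1,4):dx=+2,dy=-10->D; (1,5):dx=-6,dy=-18->C
  (1,6):dx=-7,dy=-9->C; (1,7):dx=-3,dy=-15->C; (1,8):dx=-1,dy=-16->C; (1,9):dx=-2,dy=-2->C
  (1,10):dx=-8,dy=-13->C; (2,3):dx=+9,dy=-2->D; (2,4):dx=+6,dy=-6->D; (2,5):dx=-2,dy=-14->C
  (2,6):dx=-3,dy=-5->C; (2,7):dx=+1,dy=-11->D; (2,8):dx=+3,dy=-12->D; (2,9):dx=+2,dy=+2->C
  (2,10):dx=-4,dy=-9->C; (3,4):dx=-3,dy=-4->C; (3,5):dx=-11,dy=-12->C; (3,6):dx=-12,dy=-3->C
  (3,7):dx=-8,dy=-9->C; (3,8):dx=-6,dy=-10->C; (3,9):dx=-7,dy=+4->D; (3,10):dx=-13,dy=-7->C
  (4,5):dx=-8,dy=-8->C; (4,6):dx=-9,dy=+1->D; (4,7):dx=-5,dy=-5->C; (4,8):dx=-3,dy=-6->C
  (4,9):dx=-4,dy=+8->D; (4,10):dx=-10,dy=-3->C; (5,6):dx=-1,dy=+9->D; (5,7):dx=+3,dy=+3->C
  (5,8):dx=+5,dy=+2->C; (5,9):dx=+4,dy=+16->C; (5,10):dx=-2,dy=+5->D; (6,7):dx=+4,dy=-6->D
  (6,8):dx=+6,dy=-7->D; (6,9):dx=+5,dy=+7->C; (6,10):dx=-1,dy=-4->C; (7,8):dx=+2,dy=-1->D
  (7,9):dx=+1,dy=+13->C; (7,10):dx=-5,dy=+2->D; (8,9):dx=-1,dy=+14->D; (8,10):dx=-7,dy=+3->D
  (9,10):dx=-6,dy=-11->C
Step 2: C = 28, D = 17, total pairs = 45.
Step 3: tau = (C - D)/(n(n-1)/2) = (28 - 17)/45 = 0.244444.
Step 4: Exact two-sided p-value (enumerate n! = 3628800 permutations of y under H0): p = 0.380720.
Step 5: alpha = 0.05. fail to reject H0.

tau_b = 0.2444 (C=28, D=17), p = 0.380720, fail to reject H0.


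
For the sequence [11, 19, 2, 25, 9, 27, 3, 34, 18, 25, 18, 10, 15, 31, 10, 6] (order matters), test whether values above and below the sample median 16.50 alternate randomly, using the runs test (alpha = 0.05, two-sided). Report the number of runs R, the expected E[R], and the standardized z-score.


Step 1: Compute median = 16.50; label A = above, B = below.
Labels in order: BABABABAAAABBABB  (n_A = 8, n_B = 8)
Step 2: Count runs R = 11.
Step 3: Under H0 (random ordering), E[R] = 2*n_A*n_B/(n_A+n_B) + 1 = 2*8*8/16 + 1 = 9.0000.
        Var[R] = 2*n_A*n_B*(2*n_A*n_B - n_A - n_B) / ((n_A+n_B)^2 * (n_A+n_B-1)) = 14336/3840 = 3.7333.
        SD[R] = 1.9322.
Step 4: Continuity-corrected z = (R - 0.5 - E[R]) / SD[R] = (11 - 0.5 - 9.0000) / 1.9322 = 0.7763.
Step 5: Two-sided p-value via normal approximation = 2*(1 - Phi(|z|)) = 0.437558.
Step 6: alpha = 0.05. fail to reject H0.

R = 11, z = 0.7763, p = 0.437558, fail to reject H0.


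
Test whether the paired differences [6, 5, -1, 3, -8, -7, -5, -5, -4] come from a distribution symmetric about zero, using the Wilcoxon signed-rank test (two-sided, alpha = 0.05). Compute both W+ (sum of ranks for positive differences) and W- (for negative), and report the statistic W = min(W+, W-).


Step 1: Drop any zero differences (none here) and take |d_i|.
|d| = [6, 5, 1, 3, 8, 7, 5, 5, 4]
Step 2: Midrank |d_i| (ties get averaged ranks).
ranks: |6|->7, |5|->5, |1|->1, |3|->2, |8|->9, |7|->8, |5|->5, |5|->5, |4|->3
Step 3: Attach original signs; sum ranks with positive sign and with negative sign.
W+ = 7 + 5 + 2 = 14
W- = 1 + 9 + 8 + 5 + 5 + 3 = 31
(Check: W+ + W- = 45 should equal n(n+1)/2 = 45.)
Step 4: Test statistic W = min(W+, W-) = 14.
Step 5: Ties in |d|, so use the tie-corrected normal approximation.
        E[W] = n(n+1)/4 = 9*10/4 = 22.5.
        Tie groups: |d|=5 (t=3); sum(t^3 - t) = 24.
        Var[W] = n(n+1)(2n+1)/24 - sum(t^3-t)/48 = 1710/24 - 24/48 = 70.75.
        z = (W - E[W]) / sqrt(Var[W]) = (14 - 22.5) / 8.4113 = -1.0105.
        Two-sided p = 2*Phi(z) = 0.312234.
Step 6: alpha = 0.05. fail to reject H0.

W+ = 14, W- = 31, W = min = 14, p = 0.312234, fail to reject H0.


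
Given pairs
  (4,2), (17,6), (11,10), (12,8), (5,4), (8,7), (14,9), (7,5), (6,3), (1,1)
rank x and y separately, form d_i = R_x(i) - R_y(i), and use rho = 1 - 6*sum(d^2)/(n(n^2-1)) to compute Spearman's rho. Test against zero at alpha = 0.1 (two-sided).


Step 1: Rank x and y separately (midranks; no ties here).
rank(x): 4->2, 17->10, 11->7, 12->8, 5->3, 8->6, 14->9, 7->5, 6->4, 1->1
rank(y): 2->2, 6->6, 10->10, 8->8, 4->4, 7->7, 9->9, 5->5, 3->3, 1->1
Step 2: d_i = R_x(i) - R_y(i); compute d_i^2.
  (2-2)^2=0, (10-6)^2=16, (7-10)^2=9, (8-8)^2=0, (3-4)^2=1, (6-7)^2=1, (9-9)^2=0, (5-5)^2=0, (4-3)^2=1, (1-1)^2=0
sum(d^2) = 28.
Step 3: rho = 1 - 6*28 / (10*(10^2 - 1)) = 1 - 168/990 = 0.830303.
Step 4: Under H0, t = rho * sqrt((n-2)/(1-rho^2)) = 4.2139 ~ t(8).
Step 5: Two-sided p-value from the t-distribution with 8 df = 0.002940.
Step 6: alpha = 0.1. reject H0.

rho = 0.8303, p = 0.002940, reject H0 at alpha = 0.1.


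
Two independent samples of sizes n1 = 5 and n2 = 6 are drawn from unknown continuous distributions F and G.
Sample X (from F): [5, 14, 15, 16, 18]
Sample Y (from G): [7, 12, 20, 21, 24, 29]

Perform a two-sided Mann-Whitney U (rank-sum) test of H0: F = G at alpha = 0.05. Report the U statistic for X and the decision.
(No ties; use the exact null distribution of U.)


Step 1: Combine and sort all 11 observations; assign midranks.
sorted (value, group): (5,X), (7,Y), (12,Y), (14,X), (15,X), (16,X), (18,X), (20,Y), (21,Y), (24,Y), (29,Y)
ranks: 5->1, 7->2, 12->3, 14->4, 15->5, 16->6, 18->7, 20->8, 21->9, 24->10, 29->11
Step 2: Rank sum for X: R1 = 1 + 4 + 5 + 6 + 7 = 23.
Step 3: U_X = R1 - n1(n1+1)/2 = 23 - 5*6/2 = 23 - 15 = 8.
       U_Y = n1*n2 - U_X = 30 - 8 = 22.
Step 4: No ties, so the exact null distribution of U (based on enumerating the C(11,5) = 462 equally likely rank assignments) gives the two-sided p-value.
Step 5: p-value = 0.246753; compare to alpha = 0.05. fail to reject H0.

U_X = 8, p = 0.246753, fail to reject H0 at alpha = 0.05.


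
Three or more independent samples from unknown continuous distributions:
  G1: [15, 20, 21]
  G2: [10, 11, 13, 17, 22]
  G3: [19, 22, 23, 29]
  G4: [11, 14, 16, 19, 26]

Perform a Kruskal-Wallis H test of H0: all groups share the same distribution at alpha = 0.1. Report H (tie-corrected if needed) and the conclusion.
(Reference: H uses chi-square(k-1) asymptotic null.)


Step 1: Combine all N = 17 observations and assign midranks.
sorted (value, group, rank): (10,G2,1), (11,G2,2.5), (11,G4,2.5), (13,G2,4), (14,G4,5), (15,G1,6), (16,G4,7), (17,G2,8), (19,G3,9.5), (19,G4,9.5), (20,G1,11), (21,G1,12), (22,G2,13.5), (22,G3,13.5), (23,G3,15), (26,G4,16), (29,G3,17)
Step 2: Sum ranks within each group.
R_1 = 29 (n_1 = 3)
R_2 = 29 (n_2 = 5)
R_3 = 55 (n_3 = 4)
R_4 = 40 (n_4 = 5)
Step 3: H = 12/(N(N+1)) * sum(R_i^2/n_i) - 3(N+1)
     = 12/(17*18) * (29^2/3 + 29^2/5 + 55^2/4 + 40^2/5) - 3*18
     = 0.039216 * 1524.78 - 54
     = 5.795425.
Step 4: Ties present; correction factor C = 1 - 18/(17^3 - 17) = 0.996324. Corrected H = 5.795425 / 0.996324 = 5.816810.
Step 5: Under H0, H ~ chi^2(3); p-value = 0.120871.
Step 6: alpha = 0.1. fail to reject H0.

H = 5.8168, df = 3, p = 0.120871, fail to reject H0.


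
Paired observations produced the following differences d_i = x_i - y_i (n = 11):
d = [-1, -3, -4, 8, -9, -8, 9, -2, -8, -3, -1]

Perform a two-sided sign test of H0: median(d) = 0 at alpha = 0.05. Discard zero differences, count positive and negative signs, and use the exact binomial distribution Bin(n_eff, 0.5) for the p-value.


Step 1: Discard zero differences. Original n = 11; n_eff = number of nonzero differences = 11.
Nonzero differences (with sign): -1, -3, -4, +8, -9, -8, +9, -2, -8, -3, -1
Step 2: Count signs: positive = 2, negative = 9.
Step 3: Under H0: P(positive) = 0.5, so the number of positives S ~ Bin(11, 0.5).
Step 4: Two-sided exact p-value = sum of Bin(11,0.5) probabilities at or below the observed probability = 0.065430.
Step 5: alpha = 0.05. fail to reject H0.

n_eff = 11, pos = 2, neg = 9, p = 0.065430, fail to reject H0.


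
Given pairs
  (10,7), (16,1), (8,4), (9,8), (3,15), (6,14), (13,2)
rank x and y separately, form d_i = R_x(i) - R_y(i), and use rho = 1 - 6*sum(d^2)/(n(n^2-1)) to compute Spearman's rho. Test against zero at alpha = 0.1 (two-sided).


Step 1: Rank x and y separately (midranks; no ties here).
rank(x): 10->5, 16->7, 8->3, 9->4, 3->1, 6->2, 13->6
rank(y): 7->4, 1->1, 4->3, 8->5, 15->7, 14->6, 2->2
Step 2: d_i = R_x(i) - R_y(i); compute d_i^2.
  (5-4)^2=1, (7-1)^2=36, (3-3)^2=0, (4-5)^2=1, (1-7)^2=36, (2-6)^2=16, (6-2)^2=16
sum(d^2) = 106.
Step 3: rho = 1 - 6*106 / (7*(7^2 - 1)) = 1 - 636/336 = -0.892857.
Step 4: Under H0, t = rho * sqrt((n-2)/(1-rho^2)) = -4.4333 ~ t(5).
Step 5: Two-sided p-value from the t-distribution with 5 df = 0.006807.
Step 6: alpha = 0.1. reject H0.

rho = -0.8929, p = 0.006807, reject H0 at alpha = 0.1.


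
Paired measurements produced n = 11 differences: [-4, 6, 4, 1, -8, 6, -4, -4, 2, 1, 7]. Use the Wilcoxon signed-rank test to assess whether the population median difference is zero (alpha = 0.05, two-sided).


Step 1: Drop any zero differences (none here) and take |d_i|.
|d| = [4, 6, 4, 1, 8, 6, 4, 4, 2, 1, 7]
Step 2: Midrank |d_i| (ties get averaged ranks).
ranks: |4|->5.5, |6|->8.5, |4|->5.5, |1|->1.5, |8|->11, |6|->8.5, |4|->5.5, |4|->5.5, |2|->3, |1|->1.5, |7|->10
Step 3: Attach original signs; sum ranks with positive sign and with negative sign.
W+ = 8.5 + 5.5 + 1.5 + 8.5 + 3 + 1.5 + 10 = 38.5
W- = 5.5 + 11 + 5.5 + 5.5 = 27.5
(Check: W+ + W- = 66 should equal n(n+1)/2 = 66.)
Step 4: Test statistic W = min(W+, W-) = 27.5.
Step 5: Ties in |d|, so use the tie-corrected normal approximation.
        E[W] = n(n+1)/4 = 11*12/4 = 33.
        Tie groups: |d|=1 (t=2), |d|=4 (t=4), |d|=6 (t=2); sum(t^3 - t) = 72.
        Var[W] = n(n+1)(2n+1)/24 - sum(t^3-t)/48 = 3036/24 - 72/48 = 125.
        z = (W - E[W]) / sqrt(Var[W]) = (27.5 - 33) / 11.1803 = -0.4919.
        Two-sided p = 2*Phi(z) = 0.622765.
Step 6: alpha = 0.05. fail to reject H0.

W+ = 38.5, W- = 27.5, W = min = 27.5, p = 0.622765, fail to reject H0.


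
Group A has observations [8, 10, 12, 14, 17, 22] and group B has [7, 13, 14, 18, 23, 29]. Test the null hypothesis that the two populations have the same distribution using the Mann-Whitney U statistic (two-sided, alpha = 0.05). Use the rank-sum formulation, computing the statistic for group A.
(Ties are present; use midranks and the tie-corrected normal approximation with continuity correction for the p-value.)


Step 1: Combine and sort all 12 observations; assign midranks.
sorted (value, group): (7,Y), (8,X), (10,X), (12,X), (13,Y), (14,X), (14,Y), (17,X), (18,Y), (22,X), (23,Y), (29,Y)
ranks: 7->1, 8->2, 10->3, 12->4, 13->5, 14->6.5, 14->6.5, 17->8, 18->9, 22->10, 23->11, 29->12
Step 2: Rank sum for X: R1 = 2 + 3 + 4 + 6.5 + 8 + 10 = 33.5.
Step 3: U_X = R1 - n1(n1+1)/2 = 33.5 - 6*7/2 = 33.5 - 21 = 12.5.
       U_Y = n1*n2 - U_X = 36 - 12.5 = 23.5.
Step 4: Ties are present, so use the tie-corrected normal approximation (with continuity correction) for the p-value.
Step 5: p-value = 0.422527; compare to alpha = 0.05. fail to reject H0.

U_X = 12.5, p = 0.422527, fail to reject H0 at alpha = 0.05.


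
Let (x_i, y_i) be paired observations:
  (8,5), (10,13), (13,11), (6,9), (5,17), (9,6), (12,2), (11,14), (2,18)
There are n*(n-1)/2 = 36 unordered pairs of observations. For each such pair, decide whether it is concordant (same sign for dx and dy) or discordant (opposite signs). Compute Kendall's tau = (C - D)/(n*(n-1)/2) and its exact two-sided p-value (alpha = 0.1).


Step 1: Enumerate the 36 unordered pairs (i,j) with i<j and classify each by sign(x_j-x_i) * sign(y_j-y_i).
  (1,2):dx=+2,dy=+8->C; (1,3):dx=+5,dy=+6->C; (1,4):dx=-2,dy=+4->D; (1,5):dx=-3,dy=+12->D
  (1,6):dx=+1,dy=+1->C; (1,7):dx=+4,dy=-3->D; (1,8):dx=+3,dy=+9->C; (1,9):dx=-6,dy=+13->D
  (2,3):dx=+3,dy=-2->D; (2,4):dx=-4,dy=-4->C; (2,5):dx=-5,dy=+4->D; (2,6):dx=-1,dy=-7->C
  (2,7):dx=+2,dy=-11->D; (2,8):dx=+1,dy=+1->C; (2,9):dx=-8,dy=+5->D; (3,4):dx=-7,dy=-2->C
  (3,5):dx=-8,dy=+6->D; (3,6):dx=-4,dy=-5->C; (3,7):dx=-1,dy=-9->C; (3,8):dx=-2,dy=+3->D
  (3,9):dx=-11,dy=+7->D; (4,5):dx=-1,dy=+8->D; (4,6):dx=+3,dy=-3->D; (4,7):dx=+6,dy=-7->D
  (4,8):dx=+5,dy=+5->C; (4,9):dx=-4,dy=+9->D; (5,6):dx=+4,dy=-11->D; (5,7):dx=+7,dy=-15->D
  (5,8):dx=+6,dy=-3->D; (5,9):dx=-3,dy=+1->D; (6,7):dx=+3,dy=-4->D; (6,8):dx=+2,dy=+8->C
  (6,9):dx=-7,dy=+12->D; (7,8):dx=-1,dy=+12->D; (7,9):dx=-10,dy=+16->D; (8,9):dx=-9,dy=+4->D
Step 2: C = 12, D = 24, total pairs = 36.
Step 3: tau = (C - D)/(n(n-1)/2) = (12 - 24)/36 = -0.333333.
Step 4: Exact two-sided p-value (enumerate n! = 362880 permutations of y under H0): p = 0.259518.
Step 5: alpha = 0.1. fail to reject H0.

tau_b = -0.3333 (C=12, D=24), p = 0.259518, fail to reject H0.
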